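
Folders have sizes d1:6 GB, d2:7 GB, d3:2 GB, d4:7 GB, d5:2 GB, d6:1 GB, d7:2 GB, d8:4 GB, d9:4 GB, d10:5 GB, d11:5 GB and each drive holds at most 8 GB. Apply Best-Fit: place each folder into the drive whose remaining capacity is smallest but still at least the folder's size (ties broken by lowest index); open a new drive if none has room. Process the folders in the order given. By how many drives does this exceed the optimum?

1

Best-Fit: [6,2] [7,1] [7] [2,2,4] [4] [5] [5] → 7 drives.
Total size 45 GB; any packing needs at least ⌈45/8⌉ = 6 drives.
An optimal packing achieves that bound: [7,1] [7] [6,2] [5,2] [5,2] [4,4] → 6 drives.
Excess: 7 − 6 = 1.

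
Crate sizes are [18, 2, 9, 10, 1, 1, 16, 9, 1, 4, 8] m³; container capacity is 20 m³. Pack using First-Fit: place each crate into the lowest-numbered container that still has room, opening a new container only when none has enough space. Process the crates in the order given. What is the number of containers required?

18 m³ → container 1 (remaining 2 m³)
2 m³ → container 1 (remaining 0 m³)
9 m³ → container 2 (remaining 11 m³)
10 m³ → container 2 (remaining 1 m³)
1 m³ → container 2 (remaining 0 m³)
1 m³ → container 3 (remaining 19 m³)
16 m³ → container 3 (remaining 3 m³)
9 m³ → container 4 (remaining 11 m³)
1 m³ → container 3 (remaining 2 m³)
4 m³ → container 4 (remaining 7 m³)
8 m³ → container 5 (remaining 12 m³)

5 containers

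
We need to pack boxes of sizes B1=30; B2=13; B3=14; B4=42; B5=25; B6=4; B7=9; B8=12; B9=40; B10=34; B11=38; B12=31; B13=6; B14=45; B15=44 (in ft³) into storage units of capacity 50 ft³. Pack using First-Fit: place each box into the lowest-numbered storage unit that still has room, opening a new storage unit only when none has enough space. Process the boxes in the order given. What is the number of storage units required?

9

storage unit 1: place B1 (30 ft³), 20 ft³ left
storage unit 1: place B2 (13 ft³), 7 ft³ left
storage unit 2: place B3 (14 ft³), 36 ft³ left
storage unit 3: place B4 (42 ft³), 8 ft³ left
storage unit 2: place B5 (25 ft³), 11 ft³ left
storage unit 1: place B6 (4 ft³), 3 ft³ left
storage unit 2: place B7 (9 ft³), 2 ft³ left
storage unit 4: place B8 (12 ft³), 38 ft³ left
storage unit 5: place B9 (40 ft³), 10 ft³ left
storage unit 4: place B10 (34 ft³), 4 ft³ left
storage unit 6: place B11 (38 ft³), 12 ft³ left
storage unit 7: place B12 (31 ft³), 19 ft³ left
storage unit 3: place B13 (6 ft³), 2 ft³ left
storage unit 8: place B14 (45 ft³), 5 ft³ left
storage unit 9: place B15 (44 ft³), 6 ft³ left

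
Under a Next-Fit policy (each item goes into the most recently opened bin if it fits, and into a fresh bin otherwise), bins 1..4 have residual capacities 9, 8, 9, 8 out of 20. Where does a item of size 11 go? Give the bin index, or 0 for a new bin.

0

Next-Fit only looks at bin 4, which has 8 free.
11 does not fit, so a new bin is opened.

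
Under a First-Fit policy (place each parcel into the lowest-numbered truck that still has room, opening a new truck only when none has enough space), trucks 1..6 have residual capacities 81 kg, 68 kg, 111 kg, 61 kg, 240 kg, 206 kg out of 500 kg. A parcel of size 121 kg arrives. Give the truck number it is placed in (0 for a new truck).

Trucks with room: truck 5 (240 kg), truck 6 (206 kg).
The first with room is truck 5.

5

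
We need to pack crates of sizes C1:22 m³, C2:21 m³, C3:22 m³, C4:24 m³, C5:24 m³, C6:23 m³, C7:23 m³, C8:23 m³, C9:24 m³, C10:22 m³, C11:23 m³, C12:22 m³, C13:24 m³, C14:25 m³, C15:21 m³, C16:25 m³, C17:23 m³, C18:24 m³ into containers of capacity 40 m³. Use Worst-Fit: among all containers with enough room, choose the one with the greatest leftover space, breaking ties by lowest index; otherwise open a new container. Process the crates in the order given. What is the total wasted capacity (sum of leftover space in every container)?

container 1: place C1 (22 m³), 18 m³ left
container 2: place C2 (21 m³), 19 m³ left
container 3: place C3 (22 m³), 18 m³ left
container 4: place C4 (24 m³), 16 m³ left
container 5: place C5 (24 m³), 16 m³ left
container 6: place C6 (23 m³), 17 m³ left
container 7: place C7 (23 m³), 17 m³ left
container 8: place C8 (23 m³), 17 m³ left
container 9: place C9 (24 m³), 16 m³ left
container 10: place C10 (22 m³), 18 m³ left
container 11: place C11 (23 m³), 17 m³ left
container 12: place C12 (22 m³), 18 m³ left
container 13: place C13 (24 m³), 16 m³ left
container 14: place C14 (25 m³), 15 m³ left
container 15: place C15 (21 m³), 19 m³ left
container 16: place C16 (25 m³), 15 m³ left
container 17: place C17 (23 m³), 17 m³ left
container 18: place C18 (24 m³), 16 m³ left
18 containers × 40 m³ = 720 m³; used 415 m³; unused 305 m³.

305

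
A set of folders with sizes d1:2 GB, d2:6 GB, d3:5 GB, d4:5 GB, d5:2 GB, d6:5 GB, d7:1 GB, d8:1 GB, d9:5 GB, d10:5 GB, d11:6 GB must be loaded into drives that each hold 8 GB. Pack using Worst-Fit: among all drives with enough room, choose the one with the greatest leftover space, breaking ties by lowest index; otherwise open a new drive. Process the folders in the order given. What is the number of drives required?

drive 1: place d1 (2 GB), 6 GB left
drive 1: place d2 (6 GB), 0 GB left
drive 2: place d3 (5 GB), 3 GB left
drive 3: place d4 (5 GB), 3 GB left
drive 2: place d5 (2 GB), 1 GB left
drive 4: place d6 (5 GB), 3 GB left
drive 3: place d7 (1 GB), 2 GB left
drive 4: place d8 (1 GB), 2 GB left
drive 5: place d9 (5 GB), 3 GB left
drive 6: place d10 (5 GB), 3 GB left
drive 7: place d11 (6 GB), 2 GB left

7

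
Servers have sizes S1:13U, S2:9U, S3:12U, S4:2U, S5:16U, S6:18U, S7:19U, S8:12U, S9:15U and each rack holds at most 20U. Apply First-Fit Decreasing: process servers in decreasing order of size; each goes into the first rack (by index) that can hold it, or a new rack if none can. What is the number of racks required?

8 racks

Sorted descending: 19, 18, 16, 15, 13, 12, 12, 9, 2.
Put 19U in rack 1; 1U remain.
Put 18U in rack 2; 2U remain.
Put 16U in rack 3; 4U remain.
Put 15U in rack 4; 5U remain.
Put 13U in rack 5; 7U remain.
Put 12U in rack 6; 8U remain.
Put 12U in rack 7; 8U remain.
Put 9U in rack 8; 11U remain.
Put 2U in rack 2; 0U remain.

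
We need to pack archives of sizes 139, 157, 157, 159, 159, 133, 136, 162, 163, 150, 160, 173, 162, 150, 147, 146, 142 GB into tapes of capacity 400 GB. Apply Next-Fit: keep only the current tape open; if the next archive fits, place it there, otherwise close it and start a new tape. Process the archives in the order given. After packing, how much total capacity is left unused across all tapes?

tape 1: place 139 GB, 261 GB left
tape 1: place 157 GB, 104 GB left
tape 2: place 157 GB, 243 GB left
tape 2: place 159 GB, 84 GB left
tape 3: place 159 GB, 241 GB left
tape 3: place 133 GB, 108 GB left
tape 4: place 136 GB, 264 GB left
tape 4: place 162 GB, 102 GB left
tape 5: place 163 GB, 237 GB left
tape 5: place 150 GB, 87 GB left
tape 6: place 160 GB, 240 GB left
tape 6: place 173 GB, 67 GB left
tape 7: place 162 GB, 238 GB left
tape 7: place 150 GB, 88 GB left
tape 8: place 147 GB, 253 GB left
tape 8: place 146 GB, 107 GB left
tape 9: place 142 GB, 258 GB left
9 tapes × 400 GB = 3600 GB; used 2595 GB; unused 1005 GB.

1005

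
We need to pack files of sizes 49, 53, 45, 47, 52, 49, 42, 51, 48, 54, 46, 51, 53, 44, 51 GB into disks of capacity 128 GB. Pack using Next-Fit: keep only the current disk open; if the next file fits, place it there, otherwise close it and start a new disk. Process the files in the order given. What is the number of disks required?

49 GB → disk 1 (remaining 79 GB)
53 GB → disk 1 (remaining 26 GB)
45 GB → disk 2 (remaining 83 GB)
47 GB → disk 2 (remaining 36 GB)
52 GB → disk 3 (remaining 76 GB)
49 GB → disk 3 (remaining 27 GB)
42 GB → disk 4 (remaining 86 GB)
51 GB → disk 4 (remaining 35 GB)
48 GB → disk 5 (remaining 80 GB)
54 GB → disk 5 (remaining 26 GB)
46 GB → disk 6 (remaining 82 GB)
51 GB → disk 6 (remaining 31 GB)
53 GB → disk 7 (remaining 75 GB)
44 GB → disk 7 (remaining 31 GB)
51 GB → disk 8 (remaining 77 GB)
Final disks: [49,53] [45,47] [52,49] [42,51] [48,54] [46,51] [53,44] [51].

8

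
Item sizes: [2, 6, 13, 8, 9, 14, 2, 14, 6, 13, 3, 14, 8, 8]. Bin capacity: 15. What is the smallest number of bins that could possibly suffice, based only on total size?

Total size = 2 + 6 + 13 + 8 + 9 + 14 + 2 + 14 + 6 + 13 + 3 + 14 + 8 + 8 = 120.
⌈120 / 15⌉ = 8.

8 bins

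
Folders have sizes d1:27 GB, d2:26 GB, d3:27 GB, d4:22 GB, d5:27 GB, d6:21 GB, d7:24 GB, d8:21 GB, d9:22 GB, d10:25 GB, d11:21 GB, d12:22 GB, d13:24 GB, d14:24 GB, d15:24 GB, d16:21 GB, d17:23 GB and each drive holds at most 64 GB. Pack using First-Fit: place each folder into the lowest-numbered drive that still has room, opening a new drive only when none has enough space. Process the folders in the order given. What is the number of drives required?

8

Put d1 (27 GB) in drive 1; 37 GB remain.
Put d2 (26 GB) in drive 1; 11 GB remain.
Put d3 (27 GB) in drive 2; 37 GB remain.
Put d4 (22 GB) in drive 2; 15 GB remain.
Put d5 (27 GB) in drive 3; 37 GB remain.
Put d6 (21 GB) in drive 3; 16 GB remain.
Put d7 (24 GB) in drive 4; 40 GB remain.
Put d8 (21 GB) in drive 4; 19 GB remain.
Put d9 (22 GB) in drive 5; 42 GB remain.
Put d10 (25 GB) in drive 5; 17 GB remain.
Put d11 (21 GB) in drive 6; 43 GB remain.
Put d12 (22 GB) in drive 6; 21 GB remain.
Put d13 (24 GB) in drive 7; 40 GB remain.
Put d14 (24 GB) in drive 7; 16 GB remain.
Put d15 (24 GB) in drive 8; 40 GB remain.
Put d16 (21 GB) in drive 6; 0 GB remain.
Put d17 (23 GB) in drive 8; 17 GB remain.
Final drives: [27,26] [27,22] [27,21] [24,21] [22,25] [21,22,21] [24,24] [24,23].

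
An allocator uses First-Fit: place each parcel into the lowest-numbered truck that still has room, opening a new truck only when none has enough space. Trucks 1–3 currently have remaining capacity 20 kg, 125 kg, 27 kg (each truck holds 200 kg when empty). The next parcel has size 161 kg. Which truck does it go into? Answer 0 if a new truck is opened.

No truck has ≥ 161 kg free, so a new truck is opened.

0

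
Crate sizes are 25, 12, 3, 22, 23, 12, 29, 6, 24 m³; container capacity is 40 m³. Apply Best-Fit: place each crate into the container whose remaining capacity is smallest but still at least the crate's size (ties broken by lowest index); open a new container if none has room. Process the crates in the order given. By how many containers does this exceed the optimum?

0

Best-Fit: [25,12,3] [22] [23,12] [29,6] [24] → 5 containers.
5 crates exceed 20 m³ (half the capacity), and no two of those can share a container, so at least 5 containers are needed.
So 5 is already optimal.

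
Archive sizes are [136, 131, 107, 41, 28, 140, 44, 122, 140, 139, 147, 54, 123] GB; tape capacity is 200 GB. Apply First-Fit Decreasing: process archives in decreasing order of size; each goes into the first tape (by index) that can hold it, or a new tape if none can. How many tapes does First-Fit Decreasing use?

9

Sorted descending: 147, 140, 140, 139, 136, 131, 123, 122, 107, 54, 44, 41, 28.
tape 1: place 147 GB, 53 GB left
tape 2: place 140 GB, 60 GB left
tape 3: place 140 GB, 60 GB left
tape 4: place 139 GB, 61 GB left
tape 5: place 136 GB, 64 GB left
tape 6: place 131 GB, 69 GB left
tape 7: place 123 GB, 77 GB left
tape 8: place 122 GB, 78 GB left
tape 9: place 107 GB, 93 GB left
tape 2: place 54 GB, 6 GB left
tape 1: place 44 GB, 9 GB left
tape 3: place 41 GB, 19 GB left
tape 4: place 28 GB, 33 GB left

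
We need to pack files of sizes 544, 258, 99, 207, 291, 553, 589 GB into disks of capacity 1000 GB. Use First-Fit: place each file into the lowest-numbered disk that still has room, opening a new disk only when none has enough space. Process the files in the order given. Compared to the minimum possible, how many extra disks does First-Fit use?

First-Fit: [544,258,99] [207,291] [553] [589] → 4 disks.
Total size 2541 GB; any packing needs at least ⌈2541/1000⌉ = 3 disks.
An optimal packing achieves that bound: [589,291,99] [553,258] [544,207] → 3 disks.
Excess: 4 − 3 = 1.

1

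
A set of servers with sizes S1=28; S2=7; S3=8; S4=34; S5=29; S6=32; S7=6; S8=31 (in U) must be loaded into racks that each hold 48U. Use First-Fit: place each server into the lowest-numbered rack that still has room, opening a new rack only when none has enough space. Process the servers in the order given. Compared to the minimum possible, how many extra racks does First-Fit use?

0

First-Fit: [28,7,8] [34,6] [29] [32] [31] → 5 racks.
5 servers exceed 24U (half the capacity), and no two of those can share a rack, so at least 5 racks are needed.
So 5 is already optimal.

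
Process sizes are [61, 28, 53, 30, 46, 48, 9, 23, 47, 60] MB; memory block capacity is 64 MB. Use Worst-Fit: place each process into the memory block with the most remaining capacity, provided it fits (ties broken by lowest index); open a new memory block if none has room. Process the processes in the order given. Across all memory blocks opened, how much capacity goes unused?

107

Put 61 MB in memory block 1; 3 MB remain.
Put 28 MB in memory block 2; 36 MB remain.
Put 53 MB in memory block 3; 11 MB remain.
Put 30 MB in memory block 2; 6 MB remain.
Put 46 MB in memory block 4; 18 MB remain.
Put 48 MB in memory block 5; 16 MB remain.
Put 9 MB in memory block 4; 9 MB remain.
Put 23 MB in memory block 6; 41 MB remain.
Put 47 MB in memory block 7; 17 MB remain.
Put 60 MB in memory block 8; 4 MB remain.
8 memory blocks × 64 MB = 512 MB; used 405 MB; unused 107 MB.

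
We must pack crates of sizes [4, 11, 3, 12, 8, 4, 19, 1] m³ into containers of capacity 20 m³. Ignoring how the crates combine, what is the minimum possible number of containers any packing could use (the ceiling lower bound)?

4

Total size = 4 + 11 + 3 + 12 + 8 + 4 + 19 + 1 = 62 m³.
⌈62 / 20⌉ = 4.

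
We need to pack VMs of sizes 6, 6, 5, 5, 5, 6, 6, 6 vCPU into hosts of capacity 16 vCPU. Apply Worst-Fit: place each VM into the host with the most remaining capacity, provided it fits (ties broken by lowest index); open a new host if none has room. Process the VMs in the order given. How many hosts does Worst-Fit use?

4 hosts

host 1: place 6 vCPU, 10 vCPU left
host 1: place 6 vCPU, 4 vCPU left
host 2: place 5 vCPU, 11 vCPU left
host 2: place 5 vCPU, 6 vCPU left
host 2: place 5 vCPU, 1 vCPU left
host 3: place 6 vCPU, 10 vCPU left
host 3: place 6 vCPU, 4 vCPU left
host 4: place 6 vCPU, 10 vCPU left
Final hosts: [6,6] [5,5,5] [6,6] [6].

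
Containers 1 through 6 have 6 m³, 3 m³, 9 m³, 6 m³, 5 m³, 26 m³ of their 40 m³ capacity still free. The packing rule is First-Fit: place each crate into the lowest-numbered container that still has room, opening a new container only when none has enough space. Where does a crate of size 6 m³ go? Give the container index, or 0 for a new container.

Containers with room: container 1 (6 m³), container 3 (9 m³), container 4 (6 m³), container 6 (26 m³).
The first with room is container 1.

1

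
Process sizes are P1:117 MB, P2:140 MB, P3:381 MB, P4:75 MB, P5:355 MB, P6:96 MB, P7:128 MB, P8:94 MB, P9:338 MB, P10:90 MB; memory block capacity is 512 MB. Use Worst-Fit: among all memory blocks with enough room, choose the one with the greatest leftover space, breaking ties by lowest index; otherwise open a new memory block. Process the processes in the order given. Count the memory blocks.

4 memory blocks

P1 (117 MB) → memory block 1 (remaining 395 MB)
P2 (140 MB) → memory block 1 (remaining 255 MB)
P3 (381 MB) → memory block 2 (remaining 131 MB)
P4 (75 MB) → memory block 1 (remaining 180 MB)
P5 (355 MB) → memory block 3 (remaining 157 MB)
P6 (96 MB) → memory block 1 (remaining 84 MB)
P7 (128 MB) → memory block 3 (remaining 29 MB)
P8 (94 MB) → memory block 2 (remaining 37 MB)
P9 (338 MB) → memory block 4 (remaining 174 MB)
P10 (90 MB) → memory block 4 (remaining 84 MB)
Final memory blocks: [117,140,75,96] [381,94] [355,128] [338,90].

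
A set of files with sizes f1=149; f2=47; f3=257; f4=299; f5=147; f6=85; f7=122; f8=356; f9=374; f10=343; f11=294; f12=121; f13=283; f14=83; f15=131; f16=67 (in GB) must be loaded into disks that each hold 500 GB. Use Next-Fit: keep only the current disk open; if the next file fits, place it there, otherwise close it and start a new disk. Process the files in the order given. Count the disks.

9

Put f1 (149 GB) in disk 1; 351 GB remain.
Put f2 (47 GB) in disk 1; 304 GB remain.
Put f3 (257 GB) in disk 1; 47 GB remain.
Put f4 (299 GB) in disk 2; 201 GB remain.
Put f5 (147 GB) in disk 2; 54 GB remain.
Put f6 (85 GB) in disk 3; 415 GB remain.
Put f7 (122 GB) in disk 3; 293 GB remain.
Put f8 (356 GB) in disk 4; 144 GB remain.
Put f9 (374 GB) in disk 5; 126 GB remain.
Put f10 (343 GB) in disk 6; 157 GB remain.
Put f11 (294 GB) in disk 7; 206 GB remain.
Put f12 (121 GB) in disk 7; 85 GB remain.
Put f13 (283 GB) in disk 8; 217 GB remain.
Put f14 (83 GB) in disk 8; 134 GB remain.
Put f15 (131 GB) in disk 8; 3 GB remain.
Put f16 (67 GB) in disk 9; 433 GB remain.
Final disks: [149,47,257] [299,147] [85,122] [356] [374] [343] [294,121] [283,83,131] [67].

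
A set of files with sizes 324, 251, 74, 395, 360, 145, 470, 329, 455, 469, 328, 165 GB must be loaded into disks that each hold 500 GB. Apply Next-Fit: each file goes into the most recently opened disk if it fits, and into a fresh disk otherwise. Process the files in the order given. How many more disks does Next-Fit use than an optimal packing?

Next-Fit: [324] [251,74] [395] [360] [145] [470] [329] [455] [469] [328,165] → 10 disks.
9 files exceed 250 GB (half the capacity), and no two of those can share a disk, so at least 9 disks are needed.
An optimal packing achieves that bound: [470] [469] [455] [395,74] [360] [329,165] [328,145] [324] [251] → 9 disks.
Excess: 10 − 9 = 1.

1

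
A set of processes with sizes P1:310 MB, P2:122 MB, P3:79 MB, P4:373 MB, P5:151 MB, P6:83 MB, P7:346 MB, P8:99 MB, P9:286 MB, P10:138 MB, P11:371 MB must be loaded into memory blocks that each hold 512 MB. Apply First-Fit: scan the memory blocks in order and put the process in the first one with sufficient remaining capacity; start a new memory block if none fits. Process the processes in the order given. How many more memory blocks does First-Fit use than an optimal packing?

First-Fit: [310,122,79] [373,83] [151,346] [99,286] [138,371] → 5 memory blocks.
Total size 2358 MB; any packing needs at least ⌈2358/512⌉ = 5 memory blocks.
So 5 is already optimal.

0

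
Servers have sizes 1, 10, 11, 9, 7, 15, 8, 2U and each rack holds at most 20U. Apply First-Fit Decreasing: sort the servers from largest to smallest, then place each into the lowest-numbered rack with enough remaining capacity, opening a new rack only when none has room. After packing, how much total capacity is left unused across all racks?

17

Sorted descending: 15, 11, 10, 9, 8, 7, 2, 1.
15U → rack 1 (remaining 5U)
11U → rack 2 (remaining 9U)
10U → rack 3 (remaining 10U)
9U → rack 2 (remaining 0U)
8U → rack 3 (remaining 2U)
7U → rack 4 (remaining 13U)
2U → rack 1 (remaining 3U)
1U → rack 1 (remaining 2U)
4 racks × 20U = 80U; used 63U; unused 17U.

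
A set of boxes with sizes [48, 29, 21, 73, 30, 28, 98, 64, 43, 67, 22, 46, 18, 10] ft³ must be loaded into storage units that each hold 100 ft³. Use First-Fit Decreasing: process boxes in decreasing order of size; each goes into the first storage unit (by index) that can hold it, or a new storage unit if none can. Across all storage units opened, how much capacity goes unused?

Sorted descending: 98, 73, 67, 64, 48, 46, 43, 30, 29, 28, 22, 21, 18, 10.
98 ft³ → storage unit 1 (remaining 2 ft³)
73 ft³ → storage unit 2 (remaining 27 ft³)
67 ft³ → storage unit 3 (remaining 33 ft³)
64 ft³ → storage unit 4 (remaining 36 ft³)
48 ft³ → storage unit 5 (remaining 52 ft³)
46 ft³ → storage unit 5 (remaining 6 ft³)
43 ft³ → storage unit 6 (remaining 57 ft³)
30 ft³ → storage unit 3 (remaining 3 ft³)
29 ft³ → storage unit 4 (remaining 7 ft³)
28 ft³ → storage unit 6 (remaining 29 ft³)
22 ft³ → storage unit 2 (remaining 5 ft³)
21 ft³ → storage unit 6 (remaining 8 ft³)
18 ft³ → storage unit 7 (remaining 82 ft³)
10 ft³ → storage unit 7 (remaining 72 ft³)
7 storage units × 100 ft³ = 700 ft³; used 597 ft³; unused 103 ft³.

103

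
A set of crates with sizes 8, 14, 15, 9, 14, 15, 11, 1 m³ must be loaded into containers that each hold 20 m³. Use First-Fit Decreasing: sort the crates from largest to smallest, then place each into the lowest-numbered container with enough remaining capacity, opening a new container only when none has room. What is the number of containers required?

6 containers

Sorted descending: 15, 15, 14, 14, 11, 9, 8, 1.
15 m³ → container 1 (remaining 5 m³)
15 m³ → container 2 (remaining 5 m³)
14 m³ → container 3 (remaining 6 m³)
14 m³ → container 4 (remaining 6 m³)
11 m³ → container 5 (remaining 9 m³)
9 m³ → container 5 (remaining 0 m³)
8 m³ → container 6 (remaining 12 m³)
1 m³ → container 1 (remaining 4 m³)
Final containers: [15,1] [15] [14] [14] [11,9] [8].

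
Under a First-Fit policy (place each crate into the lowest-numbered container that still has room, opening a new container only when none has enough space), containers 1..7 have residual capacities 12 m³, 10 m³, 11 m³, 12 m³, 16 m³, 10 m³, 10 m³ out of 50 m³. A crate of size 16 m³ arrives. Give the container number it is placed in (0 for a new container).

5

Containers with room: container 5 (16 m³).
The first with room is container 5.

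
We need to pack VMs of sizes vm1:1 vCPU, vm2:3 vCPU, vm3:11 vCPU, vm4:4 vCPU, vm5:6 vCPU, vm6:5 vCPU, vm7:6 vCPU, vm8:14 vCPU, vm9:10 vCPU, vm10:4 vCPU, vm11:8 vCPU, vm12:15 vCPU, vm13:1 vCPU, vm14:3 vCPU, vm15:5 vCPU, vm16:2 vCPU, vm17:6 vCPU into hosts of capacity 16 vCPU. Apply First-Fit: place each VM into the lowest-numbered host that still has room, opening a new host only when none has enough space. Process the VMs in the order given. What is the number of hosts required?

7 hosts

host 1: place vm1 (1 vCPU), 15 vCPU left
host 1: place vm2 (3 vCPU), 12 vCPU left
host 1: place vm3 (11 vCPU), 1 vCPU left
host 2: place vm4 (4 vCPU), 12 vCPU left
host 2: place vm5 (6 vCPU), 6 vCPU left
host 2: place vm6 (5 vCPU), 1 vCPU left
host 3: place vm7 (6 vCPU), 10 vCPU left
host 4: place vm8 (14 vCPU), 2 vCPU left
host 3: place vm9 (10 vCPU), 0 vCPU left
host 5: place vm10 (4 vCPU), 12 vCPU left
host 5: place vm11 (8 vCPU), 4 vCPU left
host 6: place vm12 (15 vCPU), 1 vCPU left
host 1: place vm13 (1 vCPU), 0 vCPU left
host 5: place vm14 (3 vCPU), 1 vCPU left
host 7: place vm15 (5 vCPU), 11 vCPU left
host 4: place vm16 (2 vCPU), 0 vCPU left
host 7: place vm17 (6 vCPU), 5 vCPU left
Final hosts: [1,3,11,1] [4,6,5] [6,10] [14,2] [4,8,3] [15] [5,6].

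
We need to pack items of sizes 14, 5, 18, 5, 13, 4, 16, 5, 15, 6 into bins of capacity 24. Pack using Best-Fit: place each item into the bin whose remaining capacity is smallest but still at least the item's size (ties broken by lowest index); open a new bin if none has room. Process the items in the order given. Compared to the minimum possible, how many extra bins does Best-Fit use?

Best-Fit: [14,5,5] [18,4] [13] [16,5] [15,6] → 5 bins.
Total size 101; any packing needs at least ⌈101/24⌉ = 5 bins.
So 5 is already optimal.

0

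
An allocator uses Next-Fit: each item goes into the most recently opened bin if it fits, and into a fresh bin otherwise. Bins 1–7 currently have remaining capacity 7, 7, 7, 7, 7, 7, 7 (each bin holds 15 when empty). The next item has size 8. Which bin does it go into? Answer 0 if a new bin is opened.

0

Next-Fit only looks at bin 7, which has 7 free.
8 does not fit, so a new bin is opened.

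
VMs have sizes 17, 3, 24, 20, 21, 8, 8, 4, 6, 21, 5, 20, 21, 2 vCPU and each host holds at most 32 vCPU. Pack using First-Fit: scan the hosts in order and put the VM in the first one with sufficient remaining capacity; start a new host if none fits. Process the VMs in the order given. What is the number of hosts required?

Put 17 vCPU in host 1; 15 vCPU remain.
Put 3 vCPU in host 1; 12 vCPU remain.
Put 24 vCPU in host 2; 8 vCPU remain.
Put 20 vCPU in host 3; 12 vCPU remain.
Put 21 vCPU in host 4; 11 vCPU remain.
Put 8 vCPU in host 1; 4 vCPU remain.
Put 8 vCPU in host 2; 0 vCPU remain.
Put 4 vCPU in host 1; 0 vCPU remain.
Put 6 vCPU in host 3; 6 vCPU remain.
Put 21 vCPU in host 5; 11 vCPU remain.
Put 5 vCPU in host 3; 1 vCPU remain.
Put 20 vCPU in host 6; 12 vCPU remain.
Put 21 vCPU in host 7; 11 vCPU remain.
Put 2 vCPU in host 4; 9 vCPU remain.

7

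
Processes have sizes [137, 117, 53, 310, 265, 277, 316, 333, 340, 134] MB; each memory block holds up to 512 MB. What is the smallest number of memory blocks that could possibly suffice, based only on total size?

5

Total size = 137 + 117 + 53 + 310 + 265 + 277 + 316 + 333 + 340 + 134 = 2282 MB.
⌈2282 / 512⌉ = 5.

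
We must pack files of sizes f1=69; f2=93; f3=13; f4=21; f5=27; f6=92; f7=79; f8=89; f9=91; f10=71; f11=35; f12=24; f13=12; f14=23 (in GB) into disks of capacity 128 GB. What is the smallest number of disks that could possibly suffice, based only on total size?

6 disks

Total size = 69 + 93 + 13 + 21 + 27 + 92 + 79 + 89 + 91 + 71 + 35 + 24 + 12 + 23 = 739 GB.
⌈739 / 128⌉ = 6.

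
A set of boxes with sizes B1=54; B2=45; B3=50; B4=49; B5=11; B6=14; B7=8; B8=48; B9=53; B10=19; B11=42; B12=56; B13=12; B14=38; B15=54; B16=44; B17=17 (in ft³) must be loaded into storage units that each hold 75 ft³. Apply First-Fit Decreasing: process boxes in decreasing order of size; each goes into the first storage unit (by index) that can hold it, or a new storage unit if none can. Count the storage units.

11 storage units

Sorted descending: 56, 54, 54, 53, 50, 49, 48, 45, 44, 42, 38, 19, 17, 14, 12, 11, 8.
storage unit 1: place 56 ft³, 19 ft³ left
storage unit 2: place 54 ft³, 21 ft³ left
storage unit 3: place 54 ft³, 21 ft³ left
storage unit 4: place 53 ft³, 22 ft³ left
storage unit 5: place 50 ft³, 25 ft³ left
storage unit 6: place 49 ft³, 26 ft³ left
storage unit 7: place 48 ft³, 27 ft³ left
storage unit 8: place 45 ft³, 30 ft³ left
storage unit 9: place 44 ft³, 31 ft³ left
storage unit 10: place 42 ft³, 33 ft³ left
storage unit 11: place 38 ft³, 37 ft³ left
storage unit 1: place 19 ft³, 0 ft³ left
storage unit 2: place 17 ft³, 4 ft³ left
storage unit 3: place 14 ft³, 7 ft³ left
storage unit 4: place 12 ft³, 10 ft³ left
storage unit 5: place 11 ft³, 14 ft³ left
storage unit 4: place 8 ft³, 2 ft³ left
Final storage units: [56,19] [54,17] [54,14] [53,12,8] [50,11] [49] [48] [45] [44] [42] [38].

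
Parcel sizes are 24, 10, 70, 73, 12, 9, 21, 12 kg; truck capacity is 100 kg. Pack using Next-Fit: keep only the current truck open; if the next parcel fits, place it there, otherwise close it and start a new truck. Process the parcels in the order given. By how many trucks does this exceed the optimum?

1

Next-Fit: [24,10] [70] [73,12,9] [21,12] → 4 trucks.
Total size 231 kg; any packing needs at least ⌈231/100⌉ = 3 trucks.
An optimal packing achieves that bound: [73,24] [70,21,9] [12,12,10] → 3 trucks.
Excess: 4 − 3 = 1.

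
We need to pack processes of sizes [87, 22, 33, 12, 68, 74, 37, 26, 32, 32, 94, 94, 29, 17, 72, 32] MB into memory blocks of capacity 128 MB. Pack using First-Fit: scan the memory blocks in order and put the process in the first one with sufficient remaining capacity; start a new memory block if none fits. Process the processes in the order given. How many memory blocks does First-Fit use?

Put 87 MB in memory block 1; 41 MB remain.
Put 22 MB in memory block 1; 19 MB remain.
Put 33 MB in memory block 2; 95 MB remain.
Put 12 MB in memory block 1; 7 MB remain.
Put 68 MB in memory block 2; 27 MB remain.
Put 74 MB in memory block 3; 54 MB remain.
Put 37 MB in memory block 3; 17 MB remain.
Put 26 MB in memory block 2; 1 MB remain.
Put 32 MB in memory block 4; 96 MB remain.
Put 32 MB in memory block 4; 64 MB remain.
Put 94 MB in memory block 5; 34 MB remain.
Put 94 MB in memory block 6; 34 MB remain.
Put 29 MB in memory block 4; 35 MB remain.
Put 17 MB in memory block 3; 0 MB remain.
Put 72 MB in memory block 7; 56 MB remain.
Put 32 MB in memory block 4; 3 MB remain.
Final memory blocks: [87,22,12] [33,68,26] [74,37,17] [32,32,29,32] [94] [94] [72].

7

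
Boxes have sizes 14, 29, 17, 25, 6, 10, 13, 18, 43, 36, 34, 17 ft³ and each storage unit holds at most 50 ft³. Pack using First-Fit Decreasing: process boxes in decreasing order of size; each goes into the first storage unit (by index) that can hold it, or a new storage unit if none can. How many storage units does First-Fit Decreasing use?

6 storage units

Sorted descending: 43, 36, 34, 29, 25, 18, 17, 17, 14, 13, 10, 6.
Put 43 ft³ in storage unit 1; 7 ft³ remain.
Put 36 ft³ in storage unit 2; 14 ft³ remain.
Put 34 ft³ in storage unit 3; 16 ft³ remain.
Put 29 ft³ in storage unit 4; 21 ft³ remain.
Put 25 ft³ in storage unit 5; 25 ft³ remain.
Put 18 ft³ in storage unit 4; 3 ft³ remain.
Put 17 ft³ in storage unit 5; 8 ft³ remain.
Put 17 ft³ in storage unit 6; 33 ft³ remain.
Put 14 ft³ in storage unit 2; 0 ft³ remain.
Put 13 ft³ in storage unit 3; 3 ft³ remain.
Put 10 ft³ in storage unit 6; 23 ft³ remain.
Put 6 ft³ in storage unit 1; 1 ft³ remain.
Final storage units: [43,6] [36,14] [34,13] [29,18] [25,17] [17,10].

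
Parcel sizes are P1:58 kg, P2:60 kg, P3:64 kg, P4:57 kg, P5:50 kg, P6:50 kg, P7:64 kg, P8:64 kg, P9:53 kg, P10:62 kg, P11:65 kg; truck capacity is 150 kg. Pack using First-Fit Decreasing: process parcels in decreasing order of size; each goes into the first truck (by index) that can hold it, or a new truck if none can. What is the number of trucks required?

6 trucks

Sorted descending: 65, 64, 64, 64, 62, 60, 58, 57, 53, 50, 50.
65 kg → truck 1 (remaining 85 kg)
64 kg → truck 1 (remaining 21 kg)
64 kg → truck 2 (remaining 86 kg)
64 kg → truck 2 (remaining 22 kg)
62 kg → truck 3 (remaining 88 kg)
60 kg → truck 3 (remaining 28 kg)
58 kg → truck 4 (remaining 92 kg)
57 kg → truck 4 (remaining 35 kg)
53 kg → truck 5 (remaining 97 kg)
50 kg → truck 5 (remaining 47 kg)
50 kg → truck 6 (remaining 100 kg)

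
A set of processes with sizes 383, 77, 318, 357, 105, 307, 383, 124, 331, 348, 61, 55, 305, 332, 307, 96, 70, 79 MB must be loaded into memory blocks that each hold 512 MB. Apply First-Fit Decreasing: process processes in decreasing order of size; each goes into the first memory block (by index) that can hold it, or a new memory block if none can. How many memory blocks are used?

10

Sorted descending: 383, 383, 357, 348, 332, 331, 318, 307, 307, 305, 124, 105, 96, 79, 77, 70, 61, 55.
383 MB → memory block 1 (remaining 129 MB)
383 MB → memory block 2 (remaining 129 MB)
357 MB → memory block 3 (remaining 155 MB)
348 MB → memory block 4 (remaining 164 MB)
332 MB → memory block 5 (remaining 180 MB)
331 MB → memory block 6 (remaining 181 MB)
318 MB → memory block 7 (remaining 194 MB)
307 MB → memory block 8 (remaining 205 MB)
307 MB → memory block 9 (remaining 205 MB)
305 MB → memory block 10 (remaining 207 MB)
124 MB → memory block 1 (remaining 5 MB)
105 MB → memory block 2 (remaining 24 MB)
96 MB → memory block 3 (remaining 59 MB)
79 MB → memory block 4 (remaining 85 MB)
77 MB → memory block 4 (remaining 8 MB)
70 MB → memory block 5 (remaining 110 MB)
61 MB → memory block 5 (remaining 49 MB)
55 MB → memory block 3 (remaining 4 MB)
Final memory blocks: [383,124] [383,105] [357,96,55] [348,79,77] [332,70,61] [331] [318] [307] [307] [305].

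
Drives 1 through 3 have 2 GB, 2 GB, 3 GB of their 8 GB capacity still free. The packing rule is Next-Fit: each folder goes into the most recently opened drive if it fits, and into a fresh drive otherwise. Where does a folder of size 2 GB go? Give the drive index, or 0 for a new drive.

Next-Fit only looks at drive 3, which has 3 GB free.
2 GB fits there.

3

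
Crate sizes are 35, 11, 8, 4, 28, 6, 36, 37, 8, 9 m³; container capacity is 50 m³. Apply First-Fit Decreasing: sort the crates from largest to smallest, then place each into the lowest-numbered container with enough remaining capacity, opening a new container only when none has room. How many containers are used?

Sorted descending: 37, 36, 35, 28, 11, 9, 8, 8, 6, 4.
37 m³ → container 1 (remaining 13 m³)
36 m³ → container 2 (remaining 14 m³)
35 m³ → container 3 (remaining 15 m³)
28 m³ → container 4 (remaining 22 m³)
11 m³ → container 1 (remaining 2 m³)
9 m³ → container 2 (remaining 5 m³)
8 m³ → container 3 (remaining 7 m³)
8 m³ → container 4 (remaining 14 m³)
6 m³ → container 3 (remaining 1 m³)
4 m³ → container 2 (remaining 1 m³)

4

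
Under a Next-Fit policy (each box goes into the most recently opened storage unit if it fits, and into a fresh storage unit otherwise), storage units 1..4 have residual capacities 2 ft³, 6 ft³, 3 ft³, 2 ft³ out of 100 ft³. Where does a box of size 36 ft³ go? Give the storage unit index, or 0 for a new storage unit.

Next-Fit only looks at storage unit 4, which has 2 ft³ free.
36 ft³ does not fit, so a new storage unit is opened.

0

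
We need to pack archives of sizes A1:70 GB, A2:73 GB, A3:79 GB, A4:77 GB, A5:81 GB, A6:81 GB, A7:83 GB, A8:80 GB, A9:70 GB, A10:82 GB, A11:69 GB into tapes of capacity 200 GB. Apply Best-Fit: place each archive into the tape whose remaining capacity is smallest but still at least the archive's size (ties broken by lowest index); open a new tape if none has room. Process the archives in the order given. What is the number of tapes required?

6

A1 (70 GB) → tape 1 (remaining 130 GB)
A2 (73 GB) → tape 1 (remaining 57 GB)
A3 (79 GB) → tape 2 (remaining 121 GB)
A4 (77 GB) → tape 2 (remaining 44 GB)
A5 (81 GB) → tape 3 (remaining 119 GB)
A6 (81 GB) → tape 3 (remaining 38 GB)
A7 (83 GB) → tape 4 (remaining 117 GB)
A8 (80 GB) → tape 4 (remaining 37 GB)
A9 (70 GB) → tape 5 (remaining 130 GB)
A10 (82 GB) → tape 5 (remaining 48 GB)
A11 (69 GB) → tape 6 (remaining 131 GB)
Final tapes: [70,73] [79,77] [81,81] [83,80] [70,82] [69].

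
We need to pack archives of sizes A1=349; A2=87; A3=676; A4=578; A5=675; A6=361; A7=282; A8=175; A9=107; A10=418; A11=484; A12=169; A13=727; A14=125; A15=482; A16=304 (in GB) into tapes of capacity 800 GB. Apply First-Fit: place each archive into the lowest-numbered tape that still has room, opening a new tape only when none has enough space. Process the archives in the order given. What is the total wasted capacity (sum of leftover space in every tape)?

tape 1: place A1 (349 GB), 451 GB left
tape 1: place A2 (87 GB), 364 GB left
tape 2: place A3 (676 GB), 124 GB left
tape 3: place A4 (578 GB), 222 GB left
tape 4: place A5 (675 GB), 125 GB left
tape 1: place A6 (361 GB), 3 GB left
tape 5: place A7 (282 GB), 518 GB left
tape 3: place A8 (175 GB), 47 GB left
tape 2: place A9 (107 GB), 17 GB left
tape 5: place A10 (418 GB), 100 GB left
tape 6: place A11 (484 GB), 316 GB left
tape 6: place A12 (169 GB), 147 GB left
tape 7: place A13 (727 GB), 73 GB left
tape 4: place A14 (125 GB), 0 GB left
tape 8: place A15 (482 GB), 318 GB left
tape 8: place A16 (304 GB), 14 GB left
8 tapes × 800 GB = 6400 GB; used 5999 GB; unused 401 GB.

401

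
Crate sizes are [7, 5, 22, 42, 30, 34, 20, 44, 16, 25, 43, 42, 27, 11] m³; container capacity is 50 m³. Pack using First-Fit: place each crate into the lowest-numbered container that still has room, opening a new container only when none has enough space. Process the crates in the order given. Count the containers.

Put 7 m³ in container 1; 43 m³ remain.
Put 5 m³ in container 1; 38 m³ remain.
Put 22 m³ in container 1; 16 m³ remain.
Put 42 m³ in container 2; 8 m³ remain.
Put 30 m³ in container 3; 20 m³ remain.
Put 34 m³ in container 4; 16 m³ remain.
Put 20 m³ in container 3; 0 m³ remain.
Put 44 m³ in container 5; 6 m³ remain.
Put 16 m³ in container 1; 0 m³ remain.
Put 25 m³ in container 6; 25 m³ remain.
Put 43 m³ in container 7; 7 m³ remain.
Put 42 m³ in container 8; 8 m³ remain.
Put 27 m³ in container 9; 23 m³ remain.
Put 11 m³ in container 4; 5 m³ remain.
Final containers: [7,5,22,16] [42] [30,20] [34,11] [44] [25] [43] [42] [27].

9 containers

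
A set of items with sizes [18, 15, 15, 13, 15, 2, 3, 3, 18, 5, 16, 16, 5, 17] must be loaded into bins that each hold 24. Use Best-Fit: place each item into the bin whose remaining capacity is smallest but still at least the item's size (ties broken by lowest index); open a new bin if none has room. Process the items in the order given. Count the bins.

bin 1: place 18, 6 left
bin 2: place 15, 9 left
bin 3: place 15, 9 left
bin 4: place 13, 11 left
bin 5: place 15, 9 left
bin 1: place 2, 4 left
bin 1: place 3, 1 left
bin 2: place 3, 6 left
bin 6: place 18, 6 left
bin 2: place 5, 1 left
bin 7: place 16, 8 left
bin 8: place 16, 8 left
bin 6: place 5, 1 left
bin 9: place 17, 7 left

9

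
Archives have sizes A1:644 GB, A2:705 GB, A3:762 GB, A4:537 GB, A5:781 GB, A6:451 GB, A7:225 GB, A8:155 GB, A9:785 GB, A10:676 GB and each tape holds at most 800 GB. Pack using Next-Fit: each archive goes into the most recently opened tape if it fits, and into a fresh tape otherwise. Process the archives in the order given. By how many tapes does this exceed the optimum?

Next-Fit: [644] [705] [762] [537] [781] [451,225] [155] [785] [676] → 9 tapes.
Total size 5721 GB; any packing needs at least ⌈5721/800⌉ = 8 tapes.
An optimal packing achieves that bound: [785] [781] [762] [705] [676] [644,155] [537,225] [451] → 8 tapes.
Excess: 9 − 8 = 1.

1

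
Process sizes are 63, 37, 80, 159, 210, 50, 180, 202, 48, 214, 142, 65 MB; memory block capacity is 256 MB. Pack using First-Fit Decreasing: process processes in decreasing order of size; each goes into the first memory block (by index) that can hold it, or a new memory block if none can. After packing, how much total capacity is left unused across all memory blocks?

Sorted descending: 214, 210, 202, 180, 159, 142, 80, 65, 63, 50, 48, 37.
214 MB → memory block 1 (remaining 42 MB)
210 MB → memory block 2 (remaining 46 MB)
202 MB → memory block 3 (remaining 54 MB)
180 MB → memory block 4 (remaining 76 MB)
159 MB → memory block 5 (remaining 97 MB)
142 MB → memory block 6 (remaining 114 MB)
80 MB → memory block 5 (remaining 17 MB)
65 MB → memory block 4 (remaining 11 MB)
63 MB → memory block 6 (remaining 51 MB)
50 MB → memory block 3 (remaining 4 MB)
48 MB → memory block 6 (remaining 3 MB)
37 MB → memory block 1 (remaining 5 MB)
6 memory blocks × 256 MB = 1536 MB; used 1450 MB; unused 86 MB.

86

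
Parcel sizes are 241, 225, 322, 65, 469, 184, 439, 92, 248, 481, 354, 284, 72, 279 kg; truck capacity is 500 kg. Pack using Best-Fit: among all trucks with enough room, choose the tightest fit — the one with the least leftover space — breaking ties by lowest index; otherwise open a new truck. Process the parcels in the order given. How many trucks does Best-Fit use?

truck 1: place 241 kg, 259 kg left
truck 1: place 225 kg, 34 kg left
truck 2: place 322 kg, 178 kg left
truck 2: place 65 kg, 113 kg left
truck 3: place 469 kg, 31 kg left
truck 4: place 184 kg, 316 kg left
truck 5: place 439 kg, 61 kg left
truck 2: place 92 kg, 21 kg left
truck 4: place 248 kg, 68 kg left
truck 6: place 481 kg, 19 kg left
truck 7: place 354 kg, 146 kg left
truck 8: place 284 kg, 216 kg left
truck 7: place 72 kg, 74 kg left
truck 9: place 279 kg, 221 kg left

9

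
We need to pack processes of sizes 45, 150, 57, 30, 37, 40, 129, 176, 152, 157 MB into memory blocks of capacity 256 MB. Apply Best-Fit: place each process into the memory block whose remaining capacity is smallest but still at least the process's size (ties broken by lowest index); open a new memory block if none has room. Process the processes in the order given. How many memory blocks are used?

5

45 MB → memory block 1 (remaining 211 MB)
150 MB → memory block 1 (remaining 61 MB)
57 MB → memory block 1 (remaining 4 MB)
30 MB → memory block 2 (remaining 226 MB)
37 MB → memory block 2 (remaining 189 MB)
40 MB → memory block 2 (remaining 149 MB)
129 MB → memory block 2 (remaining 20 MB)
176 MB → memory block 3 (remaining 80 MB)
152 MB → memory block 4 (remaining 104 MB)
157 MB → memory block 5 (remaining 99 MB)
Final memory blocks: [45,150,57] [30,37,40,129] [176] [152] [157].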